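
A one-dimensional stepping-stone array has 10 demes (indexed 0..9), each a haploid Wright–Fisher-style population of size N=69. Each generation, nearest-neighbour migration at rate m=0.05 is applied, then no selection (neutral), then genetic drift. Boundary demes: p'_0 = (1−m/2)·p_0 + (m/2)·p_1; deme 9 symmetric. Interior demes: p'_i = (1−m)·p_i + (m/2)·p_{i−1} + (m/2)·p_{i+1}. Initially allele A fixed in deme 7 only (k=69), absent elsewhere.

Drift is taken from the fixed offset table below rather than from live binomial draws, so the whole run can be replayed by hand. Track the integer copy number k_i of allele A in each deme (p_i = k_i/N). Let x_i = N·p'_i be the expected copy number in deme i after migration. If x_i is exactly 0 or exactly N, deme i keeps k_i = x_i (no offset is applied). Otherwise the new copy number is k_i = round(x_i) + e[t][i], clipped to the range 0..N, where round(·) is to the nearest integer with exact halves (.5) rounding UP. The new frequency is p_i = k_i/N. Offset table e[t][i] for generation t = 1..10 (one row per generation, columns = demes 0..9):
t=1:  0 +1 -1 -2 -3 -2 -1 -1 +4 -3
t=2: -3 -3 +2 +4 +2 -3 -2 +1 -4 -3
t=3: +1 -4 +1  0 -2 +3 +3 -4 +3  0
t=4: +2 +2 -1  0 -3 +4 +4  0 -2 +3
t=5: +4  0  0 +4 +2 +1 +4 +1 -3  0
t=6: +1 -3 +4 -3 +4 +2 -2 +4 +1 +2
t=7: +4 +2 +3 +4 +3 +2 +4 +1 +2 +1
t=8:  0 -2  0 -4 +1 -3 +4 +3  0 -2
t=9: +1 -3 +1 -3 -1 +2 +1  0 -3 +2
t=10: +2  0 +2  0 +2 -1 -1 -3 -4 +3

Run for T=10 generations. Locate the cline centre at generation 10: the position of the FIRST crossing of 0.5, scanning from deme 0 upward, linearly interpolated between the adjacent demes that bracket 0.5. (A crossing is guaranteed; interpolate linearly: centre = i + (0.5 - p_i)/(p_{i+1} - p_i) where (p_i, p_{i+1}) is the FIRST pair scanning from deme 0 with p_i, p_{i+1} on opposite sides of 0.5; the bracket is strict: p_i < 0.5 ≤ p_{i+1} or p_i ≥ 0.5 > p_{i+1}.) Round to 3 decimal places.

t=0: k=[0 0 0 0 0 0 0 69 0 0]
t=1: x=[0.0000 0.0000 0.0000 0.0000 0.0000 0.0000 1.7250 65.5500 1.7250 0.0000] k=[0 0 0 0 0 0 1 65 6 0]
t=2: x=[0.0000 0.0000 0.0000 0.0000 0.0000 0.0250 2.5750 61.9250 7.3250 0.1500] k=[0 0 0 0 0 0 1 63 3 0]
t=3: x=[0.0000 0.0000 0.0000 0.0000 0.0000 0.0250 2.5250 59.9500 4.4250 0.0750] k=[0 0 0 0 0 3 6 56 7 0]
t=4: x=[0.0000 0.0000 0.0000 0.0000 0.0750 3.0000 7.1750 53.5250 8.0500 0.1750] k=[0 0 0 0 0 7 11 54 6 3]
t=5: x=[0.0000 0.0000 0.0000 0.0000 0.1750 6.9250 11.9750 51.7250 7.1250 3.0750] k=[0 0 0 0 2 8 16 53 4 3]
t=6: x=[0.0000 0.0000 0.0000 0.0500 2.1000 8.0500 16.7250 50.8500 5.2000 3.0250] k=[0 0 0 0 6 10 15 55 6 5]
t=7: x=[0.0000 0.0000 0.0000 0.1500 5.9500 10.0250 15.8750 52.7750 7.2000 5.0250] k=[0 0 0 4 9 12 20 54 9 6]
t=8: x=[0.0000 0.0000 0.1000 4.0250 8.9500 12.1250 20.6500 52.0250 10.0500 6.0750] k=[0 0 0 0 10 9 25 55 10 4]
t=9: x=[0.0000 0.0000 0.0000 0.2500 9.7250 9.4250 25.3500 53.1250 10.9750 4.1500] k=[0 0 0 0 9 11 26 53 8 6]
t=10: x=[0.0000 0.0000 0.0000 0.2250 8.8250 11.3250 26.3000 51.2000 9.0750 6.0500] k=[0 0 0 0 11 10 25 48 5 9]

6.413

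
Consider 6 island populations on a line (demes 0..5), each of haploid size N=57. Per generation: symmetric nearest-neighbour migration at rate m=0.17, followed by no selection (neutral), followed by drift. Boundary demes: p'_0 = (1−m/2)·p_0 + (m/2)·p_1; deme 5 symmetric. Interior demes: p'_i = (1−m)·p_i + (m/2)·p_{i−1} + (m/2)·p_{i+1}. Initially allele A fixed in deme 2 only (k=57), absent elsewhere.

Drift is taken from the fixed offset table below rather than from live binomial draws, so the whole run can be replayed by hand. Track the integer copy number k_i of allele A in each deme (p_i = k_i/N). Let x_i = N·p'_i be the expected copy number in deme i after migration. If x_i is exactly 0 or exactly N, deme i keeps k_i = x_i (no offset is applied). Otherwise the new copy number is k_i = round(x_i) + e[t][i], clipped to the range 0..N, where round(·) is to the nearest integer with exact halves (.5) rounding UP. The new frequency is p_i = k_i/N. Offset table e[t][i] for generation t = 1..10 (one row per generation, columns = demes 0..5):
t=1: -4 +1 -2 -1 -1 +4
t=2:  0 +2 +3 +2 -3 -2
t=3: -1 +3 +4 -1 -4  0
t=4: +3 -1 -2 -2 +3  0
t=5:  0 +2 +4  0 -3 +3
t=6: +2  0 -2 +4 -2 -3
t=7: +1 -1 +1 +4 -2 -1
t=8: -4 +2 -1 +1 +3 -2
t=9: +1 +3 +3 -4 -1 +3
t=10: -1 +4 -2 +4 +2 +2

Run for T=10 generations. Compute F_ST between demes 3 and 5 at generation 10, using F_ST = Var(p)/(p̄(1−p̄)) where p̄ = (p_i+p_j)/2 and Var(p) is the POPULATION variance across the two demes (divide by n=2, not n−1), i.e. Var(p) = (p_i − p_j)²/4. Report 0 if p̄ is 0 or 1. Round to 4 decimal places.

0.0907

t=0: k=[0 0 57 0 0 0]
t=1: x=[0.0000 4.8450 47.3100 4.8450 0.0000 0.0000] k=[0 6 45 4 0 0]
t=2: x=[0.5100 8.8050 38.2000 7.1450 0.3400 0.0000] k=[1 11 41 9 0 0]
t=3: x=[1.8500 12.7000 35.7300 10.9550 0.7650 0.0000] k=[1 16 40 10 0 0]
t=4: x=[2.2750 16.7650 35.4100 11.7000 0.8500 0.0000] k=[5 16 33 10 4 0]
t=5: x=[5.9350 16.5100 29.6000 11.4450 4.1700 0.3400] k=[6 19 34 11 1 3]
t=6: x=[7.1050 19.1700 30.7700 12.1050 2.0200 2.8300] k=[9 19 29 16 0 0]
t=7: x=[9.8500 19.0000 27.0450 15.7450 1.3600 0.0000] k=[11 18 28 20 0 0]
t=8: x=[11.5950 18.2550 26.4700 18.9800 1.7000 0.0000] k=[8 20 25 20 5 0]
t=9: x=[9.0200 19.4050 24.1500 19.1500 5.8500 0.4250] k=[10 22 27 15 5 3]
t=10: x=[11.0200 21.4050 25.5550 15.1700 5.6800 3.1700] k=[10 25 24 19 8 5]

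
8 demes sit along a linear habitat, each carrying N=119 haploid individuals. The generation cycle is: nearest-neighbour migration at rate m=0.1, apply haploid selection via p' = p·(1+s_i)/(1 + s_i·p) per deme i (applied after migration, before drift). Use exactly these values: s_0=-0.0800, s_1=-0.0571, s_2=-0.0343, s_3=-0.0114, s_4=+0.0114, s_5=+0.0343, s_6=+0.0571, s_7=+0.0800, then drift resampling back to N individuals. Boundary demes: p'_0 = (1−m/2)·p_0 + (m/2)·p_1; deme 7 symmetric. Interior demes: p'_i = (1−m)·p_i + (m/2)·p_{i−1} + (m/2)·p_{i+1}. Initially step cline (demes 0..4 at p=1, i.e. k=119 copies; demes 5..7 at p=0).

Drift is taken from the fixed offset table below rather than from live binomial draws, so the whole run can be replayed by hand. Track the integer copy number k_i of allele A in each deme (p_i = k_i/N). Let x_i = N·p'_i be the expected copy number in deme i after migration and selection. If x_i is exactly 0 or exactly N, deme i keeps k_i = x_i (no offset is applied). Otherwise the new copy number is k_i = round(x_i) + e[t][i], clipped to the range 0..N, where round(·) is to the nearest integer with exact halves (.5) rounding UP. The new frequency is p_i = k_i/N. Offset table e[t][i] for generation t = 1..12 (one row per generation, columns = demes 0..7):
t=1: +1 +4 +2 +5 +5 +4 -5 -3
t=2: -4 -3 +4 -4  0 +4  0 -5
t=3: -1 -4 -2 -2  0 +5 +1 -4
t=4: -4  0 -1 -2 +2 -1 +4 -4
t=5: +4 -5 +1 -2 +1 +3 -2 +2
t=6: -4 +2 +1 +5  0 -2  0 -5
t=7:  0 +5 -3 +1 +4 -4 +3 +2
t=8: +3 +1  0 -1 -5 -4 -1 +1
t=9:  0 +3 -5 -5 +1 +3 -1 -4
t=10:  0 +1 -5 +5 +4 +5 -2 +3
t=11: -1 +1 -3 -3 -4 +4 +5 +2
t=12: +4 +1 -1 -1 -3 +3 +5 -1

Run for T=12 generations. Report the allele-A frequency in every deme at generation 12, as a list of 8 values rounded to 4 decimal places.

[1.0000, 1.0000, 0.8571, 0.8739, 0.7311, 0.4958, 0.2269, 0.0672]

t=0: k=[119 119 119 119 119 0 0 0]
t=1: x=[119.0000 119.0000 119.0000 119.0000 113.1137 6.1435 0.0000 0.0000] k=[119 119 119 119 118 10 0 0]
t=2: x=[119.0000 119.0000 119.0000 118.9494 112.7178 15.3452 0.5284 0.0000] k=[119 119 119 115 113 19 1 0]
t=3: x=[119.0000 119.0000 118.7929 115.0565 108.5089 23.4281 1.9539 0.0540] k=[119 119 117 113 109 28 3 0]
t=4: x=[119.0000 118.8939 116.8268 112.9343 105.2881 31.5761 4.3256 0.1620] k=[119 119 116 111 107 31 8 0]
t=5: x=[119.0000 118.8409 115.7929 110.9645 103.5530 34.4699 9.2110 0.4319] k=[119 114 117 109 105 37 7 2]
t=6: x=[118.7283 114.1328 116.3614 109.0964 101.9661 39.7882 8.6867 2.4263] k=[115 116 117 114 102 38 9 0]
t=7: x=[114.7189 115.8232 116.7234 113.4901 99.5849 40.6477 10.5205 0.4859] k=[115 119 114 114 104 37 14 2]
t=8: x=[114.8810 118.5229 114.0883 113.4395 101.3213 40.0916 15.2742 2.8031] k=[118 119 114 112 96 36 14 4]
t=9: x=[117.9681 118.6819 113.9850 111.2170 94.0244 38.7764 15.3263 4.8453] k=[118 119 109 106 95 42 14 1]
t=10: x=[117.9681 118.4169 109.0359 105.4631 93.1302 44.1827 15.4826 1.7800] k=[118 119 104 110 97 49 13 5]
t=11: x=[117.9681 118.1519 104.6144 108.9450 95.4648 50.5782 15.1178 5.8109] k=[117 119 102 106 91 55 20 8]
t=12: x=[116.9376 117.9930 102.5617 104.9082 90.1982 56.0489 22.1330 9.2346] k=[119 119 102 104 87 59 27 8]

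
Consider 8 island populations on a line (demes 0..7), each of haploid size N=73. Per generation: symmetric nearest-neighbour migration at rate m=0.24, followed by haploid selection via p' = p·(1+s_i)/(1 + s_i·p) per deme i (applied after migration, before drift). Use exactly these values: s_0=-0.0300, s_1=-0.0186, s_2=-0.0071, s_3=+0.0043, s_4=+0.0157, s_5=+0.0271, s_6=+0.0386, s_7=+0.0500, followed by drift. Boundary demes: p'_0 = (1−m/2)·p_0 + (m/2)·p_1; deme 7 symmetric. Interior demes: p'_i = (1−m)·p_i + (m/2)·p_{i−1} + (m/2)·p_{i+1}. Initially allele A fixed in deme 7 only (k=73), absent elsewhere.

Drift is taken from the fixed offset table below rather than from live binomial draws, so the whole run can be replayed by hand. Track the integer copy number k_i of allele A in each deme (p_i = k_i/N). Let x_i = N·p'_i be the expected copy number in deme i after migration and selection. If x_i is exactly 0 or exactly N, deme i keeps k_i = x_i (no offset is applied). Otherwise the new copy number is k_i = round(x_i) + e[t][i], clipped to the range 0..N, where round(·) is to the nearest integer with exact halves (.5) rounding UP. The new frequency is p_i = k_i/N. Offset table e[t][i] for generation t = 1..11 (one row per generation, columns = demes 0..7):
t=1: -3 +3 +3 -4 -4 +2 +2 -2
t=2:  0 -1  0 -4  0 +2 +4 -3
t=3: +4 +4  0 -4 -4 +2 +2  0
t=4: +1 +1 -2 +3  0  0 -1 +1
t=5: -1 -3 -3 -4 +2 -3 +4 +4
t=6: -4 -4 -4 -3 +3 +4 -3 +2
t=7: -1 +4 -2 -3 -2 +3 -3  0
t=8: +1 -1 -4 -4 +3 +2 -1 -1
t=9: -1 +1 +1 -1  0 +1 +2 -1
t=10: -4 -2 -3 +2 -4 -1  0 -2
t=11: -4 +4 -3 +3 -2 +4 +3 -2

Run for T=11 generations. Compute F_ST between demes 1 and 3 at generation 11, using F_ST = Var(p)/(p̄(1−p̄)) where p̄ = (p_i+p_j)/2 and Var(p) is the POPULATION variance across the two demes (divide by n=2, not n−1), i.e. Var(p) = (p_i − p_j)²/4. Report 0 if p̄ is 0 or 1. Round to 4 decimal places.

t=0: k=[0 0 0 0 0 0 0 73]
t=1: x=[0.0000 0.0000 0.0000 0.0000 0.0000 0.0000 9.0562 64.6092] k=[0 0 0 0 0 0 11 63]
t=2: x=[0.0000 0.0000 0.0000 0.0000 0.0000 1.3551 16.3965 57.3677] k=[0 0 0 0 0 3 20 54]
t=3: x=[0.0000 0.0000 0.0000 0.0000 0.3656 4.7985 22.6270 50.6831] k=[0 0 0 0 0 7 25 51]
t=4: x=[0.0000 0.0000 0.0000 0.0000 0.8530 8.5192 26.5970 48.6776] k=[0 0 0 0 1 9 26 50]
t=5: x=[0.0000 0.0000 0.0000 0.1205 1.8681 10.3146 27.4859 47.9291] k=[0 0 0 0 4 7 31 52]
t=6: x=[0.0000 0.0000 0.0000 0.4821 3.9376 9.7436 31.3154 50.2510] k=[0 0 0 0 7 14 28 52]
t=7: x=[0.0000 0.0000 0.0000 0.8436 7.0992 15.1587 29.8660 49.8973] k=[0 0 0 0 5 18 27 50]
t=8: x=[0.0000 0.0000 0.0000 0.6026 6.0458 17.8785 29.3421 48.0474] k=[0 0 0 0 9 20 28 47]
t=9: x=[0.0000 0.0000 0.0000 1.0846 9.3665 20.0262 29.9869 45.5605] k=[0 0 0 0 9 21 32 45]
t=10: x=[0.0000 0.0000 0.0000 1.0846 9.4879 21.2809 32.9232 44.2941] k=[0 0 0 3 5 20 33 42]
t=11: x=[0.0000 0.0000 0.3575 2.8919 6.6536 20.1477 33.2043 41.7946] k=[0 0 0 6 5 24 36 40]

0.0429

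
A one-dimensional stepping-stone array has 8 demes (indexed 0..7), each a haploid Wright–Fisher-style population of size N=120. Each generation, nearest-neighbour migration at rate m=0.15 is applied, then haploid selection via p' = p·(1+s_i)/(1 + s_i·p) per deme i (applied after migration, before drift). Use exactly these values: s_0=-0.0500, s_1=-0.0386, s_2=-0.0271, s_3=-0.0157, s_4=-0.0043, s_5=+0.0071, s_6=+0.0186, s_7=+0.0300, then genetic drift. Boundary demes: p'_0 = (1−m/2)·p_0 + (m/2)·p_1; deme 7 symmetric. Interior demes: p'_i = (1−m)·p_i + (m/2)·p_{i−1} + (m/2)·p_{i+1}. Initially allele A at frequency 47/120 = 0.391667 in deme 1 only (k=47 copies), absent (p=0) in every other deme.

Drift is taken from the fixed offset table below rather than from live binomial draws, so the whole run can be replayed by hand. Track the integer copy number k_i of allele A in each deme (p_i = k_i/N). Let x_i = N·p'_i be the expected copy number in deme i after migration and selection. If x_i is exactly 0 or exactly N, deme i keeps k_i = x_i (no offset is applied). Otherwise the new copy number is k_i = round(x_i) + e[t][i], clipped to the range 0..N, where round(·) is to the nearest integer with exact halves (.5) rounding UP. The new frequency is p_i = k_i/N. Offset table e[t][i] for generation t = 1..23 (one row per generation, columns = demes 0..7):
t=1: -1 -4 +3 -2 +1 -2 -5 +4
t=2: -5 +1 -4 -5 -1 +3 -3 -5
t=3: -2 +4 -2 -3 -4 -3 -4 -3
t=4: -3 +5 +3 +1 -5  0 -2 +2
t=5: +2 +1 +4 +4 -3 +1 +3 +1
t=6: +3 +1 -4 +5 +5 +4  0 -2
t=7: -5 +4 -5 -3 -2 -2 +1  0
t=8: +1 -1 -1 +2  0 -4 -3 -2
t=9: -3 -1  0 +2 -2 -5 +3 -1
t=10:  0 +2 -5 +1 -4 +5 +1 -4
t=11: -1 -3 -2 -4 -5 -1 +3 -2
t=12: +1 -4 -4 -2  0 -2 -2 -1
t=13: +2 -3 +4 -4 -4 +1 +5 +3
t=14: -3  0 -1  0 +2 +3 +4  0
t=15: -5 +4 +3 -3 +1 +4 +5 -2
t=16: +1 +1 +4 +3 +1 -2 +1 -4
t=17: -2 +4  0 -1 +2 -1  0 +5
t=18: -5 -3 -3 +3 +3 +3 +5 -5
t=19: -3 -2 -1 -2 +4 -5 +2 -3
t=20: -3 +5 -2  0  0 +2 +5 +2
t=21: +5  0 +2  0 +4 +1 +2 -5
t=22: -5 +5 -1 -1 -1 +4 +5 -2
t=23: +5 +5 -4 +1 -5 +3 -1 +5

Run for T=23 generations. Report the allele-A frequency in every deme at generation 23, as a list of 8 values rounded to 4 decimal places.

t=0: k=[0 47 0 0 0 0 0 0]
t=1: x=[3.3537 38.9079 3.4322 0.0000 0.0000 0.0000 0.0000 0.0000] k=[2 35 6 0 0 0 0 0]
t=2: x=[4.2592 29.4662 7.5288 0.4430 0.0000 0.0000 0.0000 0.0000] k=[0 30 4 0 0 0 0 0]
t=3: x=[2.1395 25.0117 5.5039 0.2953 0.0000 0.0000 0.0000 0.0000] k=[0 29 4 0 0 0 0 0]
t=4: x=[2.0681 24.1810 5.4308 0.2953 0.0000 0.0000 0.0000 0.0000] k=[0 29 8 1 0 0 0 0]
t=5: x=[2.0681 24.4741 8.8228 1.4275 0.0747 0.0000 0.0000 0.0000] k=[4 25 13 5 0 0 0 0]
t=6: x=[5.3086 21.8136 12.9786 5.1465 0.3734 0.0000 0.0000 0.0000] k=[8 23 9 10 5 0 0 0]
t=7: x=[8.7018 20.1562 9.8732 9.4118 4.9794 0.3777 0.0000 0.0000] k=[4 24 5 6 3 0 0 0]
t=8: x=[5.2370 20.3998 6.3331 5.6147 2.9874 0.2266 0.0000 0.0000] k=[6 19 5 8 3 0 0 0]
t=9: x=[6.6456 16.4094 6.1136 7.2909 3.1368 0.2266 0.0000 0.0000] k=[4 15 6 9 1 0 0 0]
t=10: x=[4.5930 13.0355 6.7235 8.0553 1.5185 0.0755 0.0000 0.0000] k=[5 15 2 9 0 5 0 0]
t=11: x=[5.4756 12.8173 3.4078 7.6854 1.0455 4.2791 0.3820 0.0000] k=[4 10 1 4 0 3 3 0]
t=12: x=[4.2354 8.5569 1.8493 3.4220 0.5228 2.7942 2.8254 0.2317] k=[5 5 0 1 1 1 1 0]
t=13: x=[4.7599 4.4531 0.4378 0.9106 0.9957 1.0070 0.9421 0.0772] k=[7 1 4 0 0 2 6 3]
t=14: x=[6.2395 1.6112 3.3835 0.2953 0.1494 2.1650 5.5721 3.3191] k=[3 2 2 0 2 5 10 3]
t=15: x=[2.7821 1.9962 1.8006 0.2953 2.0662 5.1850 9.2562 3.6276] k=[0 6 5 0 3 9 14 2]
t=16: x=[0.4276 5.2730 4.5775 0.5906 3.2115 8.9836 12.9362 2.9848] k=[1 6 9 4 4 7 14 0]
t=17: x=[1.3070 5.6348 8.1879 4.3088 4.2075 7.3487 12.6318 1.0812] k=[0 10 8 3 6 6 13 6]
t=18: x=[0.7127 8.7744 7.5776 3.5451 5.7514 6.5688 12.1498 6.7098] k=[0 6 5 7 9 10 17 2]
t=19: x=[0.4276 5.2730 5.0894 6.8964 8.8895 10.5177 15.5984 3.2162] k=[0 3 4 5 13 6 18 0]
t=20: x=[0.2138 2.7425 3.8951 5.4422 11.8290 7.4744 16.0039 1.3900] k=[0 8 2 5 12 9 21 3]
t=21: x=[0.5701 6.6967 2.6041 5.2204 11.2061 10.1908 19.0434 4.4756] k=[6 7 5 5 15 11 21 0]
t=22: x=[5.7859 6.5277 5.0163 5.6640 13.8970 12.1269 18.9675 1.6216] k=[1 12 4 5 13 16 24 0]
t=23: x=[1.7351 10.2015 4.5531 5.4422 12.5764 16.4753 21.9283 1.8532] k=[7 15 1 6 8 19 21 7]

[0.0583, 0.1250, 0.0083, 0.0500, 0.0667, 0.1583, 0.1750, 0.0583]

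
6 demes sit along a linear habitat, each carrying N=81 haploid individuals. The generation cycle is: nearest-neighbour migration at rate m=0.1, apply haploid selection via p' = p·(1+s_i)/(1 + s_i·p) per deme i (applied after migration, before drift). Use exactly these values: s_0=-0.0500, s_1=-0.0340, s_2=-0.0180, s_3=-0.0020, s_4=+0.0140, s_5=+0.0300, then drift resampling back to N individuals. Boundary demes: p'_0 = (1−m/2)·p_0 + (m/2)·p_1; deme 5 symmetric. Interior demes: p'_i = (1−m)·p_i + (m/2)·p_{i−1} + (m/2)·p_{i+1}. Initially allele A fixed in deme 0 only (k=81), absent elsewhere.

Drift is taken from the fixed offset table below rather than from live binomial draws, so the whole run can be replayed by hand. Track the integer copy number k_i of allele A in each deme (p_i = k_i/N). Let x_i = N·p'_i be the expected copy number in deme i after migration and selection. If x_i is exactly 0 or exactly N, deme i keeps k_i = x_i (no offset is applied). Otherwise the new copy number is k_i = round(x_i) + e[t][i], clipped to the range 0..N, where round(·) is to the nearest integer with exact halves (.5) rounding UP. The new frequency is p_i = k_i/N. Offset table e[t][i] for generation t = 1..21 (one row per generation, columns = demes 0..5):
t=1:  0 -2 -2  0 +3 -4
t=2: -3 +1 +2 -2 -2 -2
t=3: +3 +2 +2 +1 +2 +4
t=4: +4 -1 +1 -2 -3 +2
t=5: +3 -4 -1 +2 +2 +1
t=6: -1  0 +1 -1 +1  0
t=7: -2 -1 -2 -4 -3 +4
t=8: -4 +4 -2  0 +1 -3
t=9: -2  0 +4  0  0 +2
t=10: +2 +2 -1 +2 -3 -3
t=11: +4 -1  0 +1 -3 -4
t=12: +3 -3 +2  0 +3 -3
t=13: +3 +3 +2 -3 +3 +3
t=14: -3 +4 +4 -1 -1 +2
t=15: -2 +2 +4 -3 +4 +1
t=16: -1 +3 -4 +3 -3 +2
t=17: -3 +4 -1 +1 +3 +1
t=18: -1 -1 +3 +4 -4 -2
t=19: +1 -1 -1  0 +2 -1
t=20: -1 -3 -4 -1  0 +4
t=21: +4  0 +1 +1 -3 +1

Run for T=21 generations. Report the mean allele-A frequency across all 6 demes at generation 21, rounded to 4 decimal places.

t=0: k=[81 0 0 0 0 0]
t=1: x=[76.7480 3.9190 0.0000 0.0000 0.0000 0.0000] k=[77 2 0 0 0 0]
t=2: x=[72.8830 5.4709 0.0982 0.0000 0.0000 0.0000] k=[70 6 2 0 0 0]
t=3: x=[66.1893 8.7270 2.0632 0.0998 0.0000 0.0000] k=[69 11 4 1 0 0]
t=4: x=[65.4662 13.1642 4.1283 1.0978 0.0507 0.0000] k=[69 12 5 0 0 0]
t=5: x=[65.5178 14.0928 5.0139 0.2495 0.0000 0.0000] k=[69 10 4 2 0 0]
t=6: x=[65.4146 12.2851 4.1283 1.9961 0.1014 0.0000] k=[64 12 5 1 1 0]
t=7: x=[60.6279 13.8483 5.0631 1.1976 0.9631 0.0515] k=[59 13 3 0 0 4]
t=8: x=[55.8187 14.3862 3.2922 0.1497 0.2028 3.9085] k=[52 18 1 0 1 1]
t=9: x=[49.3162 18.3543 1.7683 0.0998 0.9631 1.0296] k=[47 18 6 0 1 3]
t=10: x=[44.5244 18.3543 6.1953 0.3493 1.0645 2.9838] k=[47 20 5 2 0 0]
t=11: x=[44.6250 20.0732 5.5061 2.0460 0.1014 0.0000] k=[49 19 6 3 0 0]
t=12: x=[46.4881 19.3362 6.3922 2.9942 0.1521 0.0000] k=[49 16 8 3 3 0]
t=13: x=[46.3369 16.7850 8.0178 3.2438 2.8885 0.1545] k=[49 20 10 0 6 3]
t=14: x=[46.5385 20.4172 9.8419 0.7984 5.6223 3.2407] k=[44 24 14 0 5 5]
t=15: x=[41.9639 23.9129 13.5933 0.9481 4.8125 5.1405] k=[40 26 18 0 9 6]
t=16: x=[38.2632 25.6894 17.2521 1.3473 8.5053 6.3201] k=[37 29 13 4 6 8]
t=17: x=[35.5737 27.9633 13.1487 4.5414 6.0777 8.1133] k=[33 32 12 6 9 9]
t=18: x=[31.9524 30.3904 12.5067 6.4381 8.9602 9.2392] k=[31 29 16 10 5 7]
t=19: x=[29.9258 27.8149 16.1142 10.0324 5.4199 7.0889] k=[31 27 15 10 7 6]
t=20: x=[29.8271 25.9857 15.1253 10.0823 7.1906 6.2176] k=[29 23 11 9 7 10]
t=21: x=[27.7567 22.1392 11.3219 8.9840 7.3423 10.1086] k=[32 22 12 10 4 11]

0.1872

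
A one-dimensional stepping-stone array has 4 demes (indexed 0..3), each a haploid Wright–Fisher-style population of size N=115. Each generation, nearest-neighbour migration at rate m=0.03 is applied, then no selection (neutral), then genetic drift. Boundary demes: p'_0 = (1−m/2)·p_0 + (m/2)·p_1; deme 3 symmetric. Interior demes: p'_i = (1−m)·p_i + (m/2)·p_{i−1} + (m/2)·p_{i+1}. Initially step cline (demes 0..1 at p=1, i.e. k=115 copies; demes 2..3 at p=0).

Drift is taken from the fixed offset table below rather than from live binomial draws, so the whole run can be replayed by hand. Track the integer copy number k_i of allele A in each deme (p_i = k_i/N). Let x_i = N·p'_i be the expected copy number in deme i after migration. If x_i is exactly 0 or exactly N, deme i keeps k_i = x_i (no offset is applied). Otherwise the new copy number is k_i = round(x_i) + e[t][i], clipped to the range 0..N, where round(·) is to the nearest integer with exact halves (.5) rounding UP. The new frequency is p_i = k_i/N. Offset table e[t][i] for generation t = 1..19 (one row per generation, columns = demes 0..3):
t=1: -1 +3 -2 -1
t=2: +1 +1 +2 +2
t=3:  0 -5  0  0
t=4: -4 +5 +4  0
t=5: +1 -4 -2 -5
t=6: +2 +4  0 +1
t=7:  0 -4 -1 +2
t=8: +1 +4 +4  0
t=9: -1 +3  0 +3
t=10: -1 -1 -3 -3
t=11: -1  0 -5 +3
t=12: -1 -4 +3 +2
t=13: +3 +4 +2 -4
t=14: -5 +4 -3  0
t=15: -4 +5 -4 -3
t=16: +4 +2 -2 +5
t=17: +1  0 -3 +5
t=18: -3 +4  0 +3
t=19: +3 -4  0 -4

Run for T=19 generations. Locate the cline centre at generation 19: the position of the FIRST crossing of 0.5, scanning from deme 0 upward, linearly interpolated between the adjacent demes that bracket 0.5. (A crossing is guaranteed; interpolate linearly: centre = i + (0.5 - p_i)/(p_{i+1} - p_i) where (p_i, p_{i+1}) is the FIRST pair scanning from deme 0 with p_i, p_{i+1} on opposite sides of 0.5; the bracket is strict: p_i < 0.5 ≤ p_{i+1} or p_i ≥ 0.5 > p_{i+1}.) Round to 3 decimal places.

t=0: k=[115 115 0 0]
t=1: x=[115.0000 113.2750 1.7250 0.0000] k=[115 115 0 0]
t=2: x=[115.0000 113.2750 1.7250 0.0000] k=[115 114 4 0]
t=3: x=[114.9850 112.3650 5.5900 0.0600] k=[115 107 6 0]
t=4: x=[114.8800 105.6050 7.4250 0.0900] k=[111 111 11 0]
t=5: x=[111.0000 109.5000 12.3350 0.1650] k=[112 106 10 0]
t=6: x=[111.9100 104.6500 11.2900 0.1500] k=[114 109 11 1]
t=7: x=[113.9250 107.6050 12.3200 1.1500] k=[114 104 11 3]
t=8: x=[113.8500 102.7550 12.2750 3.1200] k=[115 107 16 3]
t=9: x=[114.8800 105.7550 17.1700 3.1950] k=[114 109 17 6]
t=10: x=[113.9250 107.6950 18.2150 6.1650] k=[113 107 15 3]
t=11: x=[112.9100 105.7100 16.2000 3.1800] k=[112 106 11 6]
t=12: x=[111.9100 104.6650 12.3500 6.0750] k=[111 101 15 8]
t=13: x=[110.8500 99.8600 16.1850 8.1050] k=[114 104 18 4]
t=14: x=[113.8500 102.8600 19.0800 4.2100] k=[109 107 16 4]
t=15: x=[108.9700 105.6650 17.1850 4.1800] k=[105 111 13 1]
t=16: x=[105.0900 109.4400 14.2900 1.1800] k=[109 111 12 6]
t=17: x=[109.0300 109.4850 13.3950 6.0900] k=[110 109 10 11]
t=18: x=[109.9850 107.5300 11.5000 10.9850] k=[107 112 12 14]
t=19: x=[107.0750 110.4250 13.5300 13.9700] k=[110 106 14 10]

1.527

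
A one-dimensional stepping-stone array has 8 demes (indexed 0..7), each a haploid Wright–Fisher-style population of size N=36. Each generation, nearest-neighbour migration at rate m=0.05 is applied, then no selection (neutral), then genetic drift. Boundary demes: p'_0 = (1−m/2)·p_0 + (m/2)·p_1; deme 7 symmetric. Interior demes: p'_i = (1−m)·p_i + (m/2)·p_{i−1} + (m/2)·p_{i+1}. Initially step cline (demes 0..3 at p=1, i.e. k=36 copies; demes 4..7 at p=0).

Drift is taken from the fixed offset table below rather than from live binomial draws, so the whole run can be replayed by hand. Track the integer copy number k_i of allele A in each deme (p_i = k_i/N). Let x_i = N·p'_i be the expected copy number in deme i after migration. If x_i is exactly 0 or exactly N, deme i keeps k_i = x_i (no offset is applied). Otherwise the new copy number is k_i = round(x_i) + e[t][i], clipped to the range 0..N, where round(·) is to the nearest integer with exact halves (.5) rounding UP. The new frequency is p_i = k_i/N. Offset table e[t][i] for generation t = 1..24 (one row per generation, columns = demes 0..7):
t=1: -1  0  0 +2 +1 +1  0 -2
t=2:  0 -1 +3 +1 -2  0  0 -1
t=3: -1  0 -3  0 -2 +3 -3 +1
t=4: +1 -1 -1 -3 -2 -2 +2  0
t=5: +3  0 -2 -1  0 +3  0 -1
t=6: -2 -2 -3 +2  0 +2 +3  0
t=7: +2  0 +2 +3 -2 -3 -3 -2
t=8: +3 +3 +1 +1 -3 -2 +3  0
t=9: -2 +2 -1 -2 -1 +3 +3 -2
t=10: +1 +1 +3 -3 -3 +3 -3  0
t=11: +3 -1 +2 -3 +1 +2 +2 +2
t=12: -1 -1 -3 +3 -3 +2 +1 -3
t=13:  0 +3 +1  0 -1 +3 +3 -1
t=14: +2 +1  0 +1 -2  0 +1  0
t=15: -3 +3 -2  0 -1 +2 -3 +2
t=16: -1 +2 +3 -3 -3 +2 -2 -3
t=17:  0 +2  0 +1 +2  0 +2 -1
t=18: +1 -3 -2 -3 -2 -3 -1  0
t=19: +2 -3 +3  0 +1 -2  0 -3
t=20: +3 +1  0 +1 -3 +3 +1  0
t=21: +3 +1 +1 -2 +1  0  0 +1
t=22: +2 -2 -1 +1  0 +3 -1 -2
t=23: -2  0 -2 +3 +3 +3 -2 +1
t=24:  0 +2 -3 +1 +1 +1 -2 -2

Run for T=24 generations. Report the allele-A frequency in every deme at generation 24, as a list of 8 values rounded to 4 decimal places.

t=0: k=[36 36 36 36 0 0 0 0]
t=1: x=[36.0000 36.0000 36.0000 35.1000 0.9000 0.0000 0.0000 0.0000] k=[36 36 36 36 2 0 0 0]
t=2: x=[36.0000 36.0000 36.0000 35.1500 2.8000 0.0500 0.0000 0.0000] k=[36 36 36 36 1 0 0 0]
t=3: x=[36.0000 36.0000 36.0000 35.1250 1.8500 0.0250 0.0000 0.0000] k=[36 36 36 35 0 3 0 0]
t=4: x=[36.0000 36.0000 35.9750 34.1500 0.9500 2.8500 0.0750 0.0000] k=[36 36 35 31 0 1 2 0]
t=5: x=[36.0000 35.9750 34.9250 30.3250 0.8000 1.0000 1.9250 0.0500] k=[36 36 33 29 1 4 2 0]
t=6: x=[36.0000 35.9250 32.9750 28.4000 1.7750 3.8750 2.0000 0.0500] k=[36 34 30 30 2 6 5 0]
t=7: x=[35.9500 33.9500 30.1000 29.3000 2.8000 5.8750 4.9000 0.1250] k=[36 34 32 32 1 3 2 0]
t=8: x=[35.9500 34.0000 32.0500 31.2250 1.8250 2.9250 1.9750 0.0500] k=[36 36 33 32 0 1 5 0]
t=9: x=[36.0000 35.9250 33.0500 31.2250 0.8250 1.0750 4.7750 0.1250] k=[36 36 32 29 0 4 8 0]
t=10: x=[36.0000 35.9000 32.0250 28.3500 0.8250 4.0000 7.7000 0.2000] k=[36 36 35 25 0 7 5 0]
t=11: x=[36.0000 35.9750 34.7750 24.6250 0.8000 6.7750 4.9250 0.1250] k=[36 35 36 22 2 9 7 2]
t=12: x=[35.9750 35.0500 35.6250 21.8500 2.6750 8.7750 6.9250 2.1250] k=[35 34 33 25 0 11 8 0]
t=13: x=[34.9750 34.0000 32.8250 24.5750 0.9000 10.6500 7.8750 0.2000] k=[35 36 34 25 0 14 11 0]
t=14: x=[35.0250 35.9250 33.8250 24.6000 0.9750 13.5750 10.8000 0.2750] k=[36 36 34 26 0 14 12 0]
t=15: x=[36.0000 35.9500 33.8500 25.5500 1.0000 13.6000 11.7500 0.3000] k=[36 36 32 26 0 16 9 2]
t=16: x=[36.0000 35.9000 31.9500 25.5000 1.0500 15.4250 9.0000 2.1750] k=[36 36 35 23 0 17 7 0]
t=17: x=[36.0000 35.9750 34.7250 22.7250 1.0000 16.3250 7.0750 0.1750] k=[36 36 35 24 3 16 9 0]
t=18: x=[36.0000 35.9750 34.7500 23.7500 3.8500 15.5000 8.9500 0.2250] k=[36 33 33 21 2 13 8 0]
t=19: x=[35.9250 33.0750 32.7000 20.8250 2.7500 12.6000 7.9250 0.2000] k=[36 30 36 21 4 11 8 0]
t=20: x=[35.8500 30.3000 35.4750 20.9500 4.6000 10.7500 7.8750 0.2000] k=[36 31 35 22 2 14 9 0]
t=21: x=[35.8750 31.2250 34.5750 21.8250 2.8000 13.5750 8.9000 0.2250] k=[36 32 36 20 4 14 9 1]
t=22: x=[35.9000 32.2000 35.5000 20.0000 4.6500 13.6250 8.9250 1.2000] k=[36 30 35 21 5 17 8 0]
t=23: x=[35.8500 30.2750 34.5250 20.9500 5.7000 16.4750 8.0250 0.2000] k=[34 30 33 24 9 19 6 1]
t=24: x=[33.9000 30.1750 32.7000 23.8500 9.6250 18.4250 6.2000 1.1250] k=[34 32 30 25 11 19 4 0]

[0.9444, 0.8889, 0.8333, 0.6944, 0.3056, 0.5278, 0.1111, 0.0000]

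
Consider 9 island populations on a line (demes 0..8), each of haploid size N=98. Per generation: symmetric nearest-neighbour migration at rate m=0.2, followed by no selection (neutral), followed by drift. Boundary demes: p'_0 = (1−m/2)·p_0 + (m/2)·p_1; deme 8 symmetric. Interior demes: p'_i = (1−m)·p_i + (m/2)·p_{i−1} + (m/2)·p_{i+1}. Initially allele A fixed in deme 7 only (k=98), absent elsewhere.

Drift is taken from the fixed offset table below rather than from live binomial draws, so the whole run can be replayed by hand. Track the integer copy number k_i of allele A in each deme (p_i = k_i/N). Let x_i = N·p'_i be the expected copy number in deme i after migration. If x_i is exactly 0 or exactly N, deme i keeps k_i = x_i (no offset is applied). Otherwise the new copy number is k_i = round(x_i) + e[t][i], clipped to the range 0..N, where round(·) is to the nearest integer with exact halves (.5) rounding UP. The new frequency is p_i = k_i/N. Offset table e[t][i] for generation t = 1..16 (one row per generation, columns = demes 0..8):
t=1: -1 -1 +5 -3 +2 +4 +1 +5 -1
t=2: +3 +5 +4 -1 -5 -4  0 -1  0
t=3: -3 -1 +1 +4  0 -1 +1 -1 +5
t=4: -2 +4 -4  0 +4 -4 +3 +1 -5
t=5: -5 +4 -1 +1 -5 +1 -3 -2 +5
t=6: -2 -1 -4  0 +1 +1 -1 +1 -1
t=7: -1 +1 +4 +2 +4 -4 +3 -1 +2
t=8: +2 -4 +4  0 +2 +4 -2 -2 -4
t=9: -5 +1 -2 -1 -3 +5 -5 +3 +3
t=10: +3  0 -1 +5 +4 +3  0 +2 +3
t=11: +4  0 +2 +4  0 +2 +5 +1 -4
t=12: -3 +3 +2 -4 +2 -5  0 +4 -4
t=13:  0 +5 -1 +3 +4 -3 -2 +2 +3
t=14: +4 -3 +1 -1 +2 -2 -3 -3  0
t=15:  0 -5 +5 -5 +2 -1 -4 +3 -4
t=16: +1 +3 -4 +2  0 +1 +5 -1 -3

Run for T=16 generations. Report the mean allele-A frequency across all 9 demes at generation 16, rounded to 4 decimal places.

0.1712

t=0: k=[0 0 0 0 0 0 0 98 0]
t=1: x=[0.0000 0.0000 0.0000 0.0000 0.0000 0.0000 9.8000 78.4000 9.8000] k=[0 0 0 0 0 0 11 83 9]
t=2: x=[0.0000 0.0000 0.0000 0.0000 0.0000 1.1000 17.1000 68.4000 16.4000] k=[0 0 0 0 0 0 17 67 16]
t=3: x=[0.0000 0.0000 0.0000 0.0000 0.0000 1.7000 20.3000 56.9000 21.1000] k=[0 0 0 0 0 1 21 56 26]
t=4: x=[0.0000 0.0000 0.0000 0.0000 0.1000 2.9000 22.5000 49.5000 29.0000] k=[0 0 0 0 4 0 26 51 24]
t=5: x=[0.0000 0.0000 0.0000 0.4000 3.2000 3.0000 25.9000 45.8000 26.7000] k=[0 0 0 1 0 4 23 44 32]
t=6: x=[0.0000 0.0000 0.1000 0.8000 0.5000 5.5000 23.2000 40.7000 33.2000] k=[0 0 0 1 2 7 22 42 32]
t=7: x=[0.0000 0.0000 0.1000 1.0000 2.4000 8.0000 22.5000 39.0000 33.0000] k=[0 0 4 3 6 4 26 38 35]
t=8: x=[0.0000 0.4000 3.5000 3.4000 5.5000 6.4000 25.0000 36.5000 35.3000] k=[0 0 8 3 8 10 23 35 31]
t=9: x=[0.0000 0.8000 6.7000 4.0000 7.7000 11.1000 22.9000 33.4000 31.4000] k=[0 2 5 3 5 16 18 36 34]
t=10: x=[0.2000 2.1000 4.5000 3.4000 5.9000 15.1000 19.6000 34.0000 34.2000] k=[3 2 4 8 10 18 20 36 37]
t=11: x=[2.9000 2.3000 4.2000 7.8000 10.6000 17.4000 21.4000 34.5000 36.9000] k=[7 2 6 12 11 19 26 36 33]
t=12: x=[6.5000 2.9000 6.2000 11.3000 11.9000 18.9000 26.3000 34.7000 33.3000] k=[4 6 8 7 14 14 26 39 29]
t=13: x=[4.2000 6.0000 7.7000 7.8000 13.3000 15.2000 26.1000 36.7000 30.0000] k=[4 11 7 11 17 12 24 39 33]
t=14: x=[4.7000 9.9000 7.8000 11.2000 15.9000 13.7000 24.3000 36.9000 33.6000] k=[9 7 9 10 18 12 21 34 34]
t=15: x=[8.8000 7.4000 8.9000 10.7000 16.6000 13.5000 21.4000 32.7000 34.0000] k=[9 2 14 6 19 13 17 36 30]
t=16: x=[8.3000 3.9000 12.0000 8.1000 17.1000 14.0000 18.5000 33.5000 30.6000] k=[9 7 8 10 17 15 24 33 28]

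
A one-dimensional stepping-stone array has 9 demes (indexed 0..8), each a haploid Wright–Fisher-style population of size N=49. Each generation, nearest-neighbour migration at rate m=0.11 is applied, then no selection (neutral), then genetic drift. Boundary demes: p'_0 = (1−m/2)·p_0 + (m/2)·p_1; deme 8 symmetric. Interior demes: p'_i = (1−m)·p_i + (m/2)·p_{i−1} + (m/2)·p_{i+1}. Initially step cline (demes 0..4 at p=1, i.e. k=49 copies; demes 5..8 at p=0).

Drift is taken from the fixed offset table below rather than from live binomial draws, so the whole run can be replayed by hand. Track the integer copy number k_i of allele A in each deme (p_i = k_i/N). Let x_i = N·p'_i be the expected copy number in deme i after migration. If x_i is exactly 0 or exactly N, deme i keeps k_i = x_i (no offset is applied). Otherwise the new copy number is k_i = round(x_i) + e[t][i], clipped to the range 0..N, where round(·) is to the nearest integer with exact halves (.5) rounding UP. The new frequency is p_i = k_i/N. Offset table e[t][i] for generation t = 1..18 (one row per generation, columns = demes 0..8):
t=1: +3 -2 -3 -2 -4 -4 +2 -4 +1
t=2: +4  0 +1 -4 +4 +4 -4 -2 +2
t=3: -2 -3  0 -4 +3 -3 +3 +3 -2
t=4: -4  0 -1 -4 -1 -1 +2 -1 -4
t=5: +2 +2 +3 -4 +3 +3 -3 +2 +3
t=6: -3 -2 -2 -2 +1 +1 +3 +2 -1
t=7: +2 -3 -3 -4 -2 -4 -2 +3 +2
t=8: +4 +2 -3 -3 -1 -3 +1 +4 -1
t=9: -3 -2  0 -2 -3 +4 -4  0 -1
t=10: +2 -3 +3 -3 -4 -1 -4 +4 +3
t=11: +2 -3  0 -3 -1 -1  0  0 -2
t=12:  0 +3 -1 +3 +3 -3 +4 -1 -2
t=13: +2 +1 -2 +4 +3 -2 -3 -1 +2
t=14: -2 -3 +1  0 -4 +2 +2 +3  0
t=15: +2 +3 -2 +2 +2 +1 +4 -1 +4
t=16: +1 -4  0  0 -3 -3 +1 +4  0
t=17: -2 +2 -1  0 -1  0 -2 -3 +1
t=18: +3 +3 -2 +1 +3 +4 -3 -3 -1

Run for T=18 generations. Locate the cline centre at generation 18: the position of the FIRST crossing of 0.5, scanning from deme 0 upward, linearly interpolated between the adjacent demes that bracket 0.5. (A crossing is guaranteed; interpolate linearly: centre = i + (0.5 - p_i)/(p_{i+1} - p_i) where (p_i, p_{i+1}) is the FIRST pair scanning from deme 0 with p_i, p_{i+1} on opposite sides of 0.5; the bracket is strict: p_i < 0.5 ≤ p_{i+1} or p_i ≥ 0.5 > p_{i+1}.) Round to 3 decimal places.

t=0: k=[49 49 49 49 49 0 0 0 0]
t=1: x=[49.0000 49.0000 49.0000 49.0000 46.3050 2.6950 0.0000 0.0000 0.0000] k=[49 49 49 49 42 0 0 0 0]
t=2: x=[49.0000 49.0000 49.0000 48.6150 40.0750 2.3100 0.0000 0.0000 0.0000] k=[49 49 49 45 44 6 0 0 0]
t=3: x=[49.0000 49.0000 48.7800 45.1650 41.9650 7.7600 0.3300 0.0000 0.0000] k=[49 49 49 41 45 5 3 0 0]
t=4: x=[49.0000 49.0000 48.5600 41.6600 42.5800 7.0900 2.9450 0.1650 0.0000] k=[49 49 48 38 42 6 5 0 0]
t=5: x=[49.0000 48.9450 47.5050 38.7700 39.8000 7.9250 4.7800 0.2750 0.0000] k=[49 49 49 35 43 11 2 2 0]
t=6: x=[49.0000 49.0000 48.2300 36.2100 40.8000 12.2650 2.4950 1.8900 0.1100] k=[49 49 46 34 42 13 5 4 0]
t=7: x=[49.0000 48.8350 45.5050 35.1000 39.9650 14.1550 5.3850 3.8350 0.2200] k=[49 46 43 31 38 10 3 7 2]
t=8: x=[48.8350 46.0000 42.5050 32.0450 36.0750 11.1550 3.6050 6.5050 2.2750] k=[49 48 40 29 35 8 5 11 1]
t=9: x=[48.9450 47.6150 39.8350 29.9350 33.1850 9.3200 5.4950 10.1200 1.5500] k=[46 46 40 28 30 13 1 10 1]
t=10: x=[46.0000 45.6700 39.6700 28.7700 28.9550 13.2750 2.1550 9.0100 1.4950] k=[48 43 43 26 25 12 0 13 4]
t=11: x=[47.7250 43.2750 42.0650 26.8800 24.3400 12.0550 1.3750 11.7900 4.4950] k=[49 40 42 24 23 11 1 12 2]
t=12: x=[48.5050 40.6050 40.9000 24.9350 22.3950 11.1100 2.1550 10.8450 2.5500] k=[49 44 40 28 25 8 6 10 1]
t=13: x=[48.7250 44.0550 39.5600 28.4950 24.2300 8.8250 6.3300 9.2850 1.4950] k=[49 45 38 32 27 7 3 8 3]
t=14: x=[48.7800 44.8350 38.0550 32.0550 26.1750 7.8800 3.4950 7.4500 3.2750] k=[47 42 39 32 22 10 5 10 3]
t=15: x=[46.7250 42.1100 38.7800 31.8350 21.8900 10.3850 5.5500 9.3400 3.3850] k=[49 45 37 34 24 11 10 8 7]
t=16: x=[48.7800 44.7800 37.2750 33.6150 23.8350 11.6600 9.9450 8.0550 7.0550] k=[49 41 37 34 21 9 11 12 7]
t=17: x=[48.5600 41.2200 37.0550 33.4500 21.0550 9.7700 10.9450 11.6700 7.2750] k=[47 43 36 33 20 10 9 9 8]
t=18: x=[46.7800 42.8350 36.2200 32.4500 20.1650 10.4950 9.0550 8.9450 8.0550] k=[49 46 34 33 23 14 6 6 7]

3.850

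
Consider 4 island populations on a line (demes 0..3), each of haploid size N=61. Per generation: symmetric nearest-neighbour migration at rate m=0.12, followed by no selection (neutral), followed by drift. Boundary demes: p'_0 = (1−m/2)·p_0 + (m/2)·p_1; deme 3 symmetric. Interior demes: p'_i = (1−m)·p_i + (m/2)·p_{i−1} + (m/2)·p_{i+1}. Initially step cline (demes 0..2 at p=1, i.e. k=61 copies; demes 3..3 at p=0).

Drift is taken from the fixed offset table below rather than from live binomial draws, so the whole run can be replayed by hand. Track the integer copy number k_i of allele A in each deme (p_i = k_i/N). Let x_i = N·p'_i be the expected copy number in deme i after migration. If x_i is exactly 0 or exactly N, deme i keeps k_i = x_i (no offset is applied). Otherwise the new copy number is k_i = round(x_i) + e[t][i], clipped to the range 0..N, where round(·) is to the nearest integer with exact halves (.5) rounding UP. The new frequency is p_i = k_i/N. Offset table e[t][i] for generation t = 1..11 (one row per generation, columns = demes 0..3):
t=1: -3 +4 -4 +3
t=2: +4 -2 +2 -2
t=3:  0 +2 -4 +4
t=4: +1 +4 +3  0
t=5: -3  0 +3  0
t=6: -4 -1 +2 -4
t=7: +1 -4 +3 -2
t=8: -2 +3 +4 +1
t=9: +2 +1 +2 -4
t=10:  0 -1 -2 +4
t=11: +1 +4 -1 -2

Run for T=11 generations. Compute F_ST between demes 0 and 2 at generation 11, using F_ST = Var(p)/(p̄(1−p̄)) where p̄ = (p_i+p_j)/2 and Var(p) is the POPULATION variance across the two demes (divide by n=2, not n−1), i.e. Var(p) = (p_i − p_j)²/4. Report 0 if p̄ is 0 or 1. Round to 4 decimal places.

t=0: k=[61 61 61 0]
t=1: x=[61.0000 61.0000 57.3400 3.6600] k=[61 61 53 7]
t=2: x=[61.0000 60.5200 50.7200 9.7600] k=[61 59 53 8]
t=3: x=[60.8800 58.7600 50.6600 10.7000] k=[61 61 47 15]
t=4: x=[61.0000 60.1600 45.9200 16.9200] k=[61 61 49 17]
t=5: x=[61.0000 60.2800 47.8000 18.9200] k=[61 60 51 19]
t=6: x=[60.9400 59.5200 49.6200 20.9200] k=[57 59 52 17]
t=7: x=[57.1200 58.4600 50.3200 19.1000] k=[58 54 53 17]
t=8: x=[57.7600 54.1800 50.9000 19.1600] k=[56 57 55 20]
t=9: x=[56.0600 56.8200 53.0200 22.1000] k=[58 58 55 18]
t=10: x=[58.0000 57.8200 52.9600 20.2200] k=[58 57 51 24]
t=11: x=[57.9400 56.7000 49.7400 25.6200] k=[59 61 49 24]

0.0661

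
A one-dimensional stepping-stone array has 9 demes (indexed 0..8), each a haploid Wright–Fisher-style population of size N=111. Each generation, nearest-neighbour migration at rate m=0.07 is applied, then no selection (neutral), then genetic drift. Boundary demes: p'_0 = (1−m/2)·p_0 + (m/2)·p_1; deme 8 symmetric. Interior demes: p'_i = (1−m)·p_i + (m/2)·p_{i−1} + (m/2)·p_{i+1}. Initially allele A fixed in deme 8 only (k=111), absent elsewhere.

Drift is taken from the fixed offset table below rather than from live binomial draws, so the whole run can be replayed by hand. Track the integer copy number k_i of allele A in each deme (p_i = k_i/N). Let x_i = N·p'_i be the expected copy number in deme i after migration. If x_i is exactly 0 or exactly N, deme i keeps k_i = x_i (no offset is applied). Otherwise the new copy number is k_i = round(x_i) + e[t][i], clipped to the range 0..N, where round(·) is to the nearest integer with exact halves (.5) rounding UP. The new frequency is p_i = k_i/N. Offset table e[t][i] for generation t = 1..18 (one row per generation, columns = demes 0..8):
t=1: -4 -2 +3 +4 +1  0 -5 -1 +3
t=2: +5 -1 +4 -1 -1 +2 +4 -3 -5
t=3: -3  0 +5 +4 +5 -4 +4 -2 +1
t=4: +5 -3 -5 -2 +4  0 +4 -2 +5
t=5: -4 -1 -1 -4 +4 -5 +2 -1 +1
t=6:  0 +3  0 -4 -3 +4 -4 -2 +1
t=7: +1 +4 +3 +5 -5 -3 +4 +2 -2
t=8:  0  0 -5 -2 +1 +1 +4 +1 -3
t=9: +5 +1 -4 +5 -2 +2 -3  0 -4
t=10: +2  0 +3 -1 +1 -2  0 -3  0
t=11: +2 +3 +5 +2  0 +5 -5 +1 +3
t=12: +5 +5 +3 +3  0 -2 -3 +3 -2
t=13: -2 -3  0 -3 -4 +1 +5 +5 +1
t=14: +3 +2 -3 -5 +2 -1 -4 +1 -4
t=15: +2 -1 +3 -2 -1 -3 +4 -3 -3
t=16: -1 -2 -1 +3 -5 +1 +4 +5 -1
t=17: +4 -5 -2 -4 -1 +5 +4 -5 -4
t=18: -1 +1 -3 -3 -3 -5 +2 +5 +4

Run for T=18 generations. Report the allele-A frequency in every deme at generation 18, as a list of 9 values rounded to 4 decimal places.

[0.0901, 0.0180, 0.0360, 0.0000, 0.0000, 0.0270, 0.2072, 0.3423, 0.5495]

t=0: k=[0 0 0 0 0 0 0 0 111]
t=1: x=[0.0000 0.0000 0.0000 0.0000 0.0000 0.0000 0.0000 3.8850 107.1150] k=[0 0 0 0 0 0 0 3 110]
t=2: x=[0.0000 0.0000 0.0000 0.0000 0.0000 0.0000 0.1050 6.6400 106.2550] k=[0 0 0 0 0 0 4 4 101]
t=3: x=[0.0000 0.0000 0.0000 0.0000 0.0000 0.1400 3.8600 7.3950 97.6050] k=[0 0 0 0 0 0 8 5 99]
t=4: x=[0.0000 0.0000 0.0000 0.0000 0.0000 0.2800 7.6150 8.3950 95.7100] k=[0 0 0 0 0 0 12 6 101]
t=5: x=[0.0000 0.0000 0.0000 0.0000 0.0000 0.4200 11.3700 9.5350 97.6750] k=[0 0 0 0 0 0 13 9 99]
t=6: x=[0.0000 0.0000 0.0000 0.0000 0.0000 0.4550 12.4050 12.2900 95.8500] k=[0 0 0 0 0 4 8 10 97]
t=7: x=[0.0000 0.0000 0.0000 0.0000 0.1400 4.0000 7.9300 12.9750 93.9550] k=[0 0 0 0 0 1 12 15 92]
t=8: x=[0.0000 0.0000 0.0000 0.0000 0.0350 1.3500 11.7200 17.5900 89.3050] k=[0 0 0 0 1 2 16 19 86]
t=9: x=[0.0000 0.0000 0.0000 0.0350 1.0000 2.4550 15.6150 21.2400 83.6550] k=[0 0 0 5 0 4 13 21 80]
t=10: x=[0.0000 0.0000 0.1750 4.6500 0.3150 4.1750 12.9650 22.7850 77.9350] k=[0 0 3 4 1 2 13 20 78]
t=11: x=[0.0000 0.1050 2.9300 3.8600 1.1400 2.3500 12.8600 21.7850 75.9700] k=[0 3 8 6 1 7 8 23 79]
t=12: x=[0.1050 3.0700 7.7550 5.8950 1.3850 6.8250 8.4900 24.4350 77.0400] k=[5 8 11 9 1 5 5 27 75]
t=13: x=[5.1050 8.0000 10.8250 8.7900 1.4200 4.8600 5.7700 27.9100 73.3200] k=[3 5 11 6 0 6 11 33 74]
t=14: x=[3.0700 5.1400 10.6150 5.9650 0.4200 5.9650 11.5950 33.6650 72.5650] k=[6 7 8 1 2 5 8 35 69]
t=15: x=[6.0350 7.0000 7.7200 1.2800 2.0700 5.0000 8.8400 35.2450 67.8100] k=[8 6 11 0 1 2 13 32 65]
t=16: x=[7.9300 6.2450 10.4400 0.4200 1.0000 2.3500 13.2800 32.4900 63.8450] k=[7 4 9 3 0 3 17 37 63]
t=17: x=[6.8950 4.2800 8.6150 3.1050 0.2100 3.3850 17.2100 37.2100 62.0900] k=[11 0 7 0 0 8 21 32 58]
t=18: x=[10.6150 0.6300 6.5100 0.2450 0.2800 8.1750 20.9300 32.5250 57.0900] k=[10 2 4 0 0 3 23 38 61]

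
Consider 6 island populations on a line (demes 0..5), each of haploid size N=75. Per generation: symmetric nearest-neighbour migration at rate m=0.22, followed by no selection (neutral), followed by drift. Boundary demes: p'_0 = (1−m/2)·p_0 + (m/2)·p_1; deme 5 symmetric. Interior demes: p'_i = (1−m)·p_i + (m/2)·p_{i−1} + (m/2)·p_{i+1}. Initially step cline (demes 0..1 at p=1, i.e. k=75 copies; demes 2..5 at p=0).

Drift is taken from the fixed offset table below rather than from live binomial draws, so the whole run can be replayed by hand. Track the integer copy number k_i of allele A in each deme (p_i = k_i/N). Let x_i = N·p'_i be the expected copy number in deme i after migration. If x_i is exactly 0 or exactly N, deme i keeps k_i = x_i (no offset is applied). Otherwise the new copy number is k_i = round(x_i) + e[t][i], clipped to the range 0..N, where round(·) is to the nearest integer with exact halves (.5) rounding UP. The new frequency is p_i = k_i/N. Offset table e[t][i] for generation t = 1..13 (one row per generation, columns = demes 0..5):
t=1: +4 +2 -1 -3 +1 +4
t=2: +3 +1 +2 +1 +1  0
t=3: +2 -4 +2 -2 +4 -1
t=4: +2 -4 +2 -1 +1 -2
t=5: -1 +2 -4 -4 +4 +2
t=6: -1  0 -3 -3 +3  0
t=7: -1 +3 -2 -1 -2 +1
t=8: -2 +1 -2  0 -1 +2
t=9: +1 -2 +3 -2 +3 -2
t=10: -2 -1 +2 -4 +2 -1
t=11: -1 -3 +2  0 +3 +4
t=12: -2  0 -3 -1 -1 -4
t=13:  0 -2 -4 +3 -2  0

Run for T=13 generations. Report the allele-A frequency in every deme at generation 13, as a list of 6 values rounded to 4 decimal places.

[0.6800, 0.5067, 0.2667, 0.1733, 0.0800, 0.0667]

t=0: k=[75 75 0 0 0 0]
t=1: x=[75.0000 66.7500 8.2500 0.0000 0.0000 0.0000] k=[75 69 7 0 0 0]
t=2: x=[74.3400 62.8400 13.0500 0.7700 0.0000 0.0000] k=[75 64 15 2 0 0]
t=3: x=[73.7900 59.8200 18.9600 3.2100 0.2200 0.0000] k=[75 56 21 1 4 0]
t=4: x=[72.9100 54.2400 22.6500 3.5300 3.2300 0.4400] k=[75 50 25 3 4 0]
t=5: x=[72.2500 50.0000 25.3300 5.5300 3.4500 0.4400] k=[71 52 21 2 7 2]
t=6: x=[68.9100 50.6800 22.3200 4.6400 5.9000 2.5500] k=[68 51 19 2 9 3]
t=7: x=[66.1300 49.3500 20.6500 4.6400 7.5700 3.6600] k=[65 52 19 4 6 5]
t=8: x=[63.5700 49.8000 20.9800 5.8700 5.6700 5.1100] k=[62 51 19 6 5 7]
t=9: x=[60.7900 48.6900 21.0900 7.3200 5.3300 6.7800] k=[62 47 24 5 8 5]
t=10: x=[60.3500 46.1200 24.4400 7.4200 7.3400 5.3300] k=[58 45 26 3 9 4]
t=11: x=[56.5700 44.3400 25.5600 6.1900 7.7900 4.5500] k=[56 41 28 6 11 9]
t=12: x=[54.3500 41.2200 27.0100 8.9700 10.2300 9.2200] k=[52 41 24 8 9 5]
t=13: x=[50.7900 40.3400 24.1100 9.8700 8.4500 5.4400] k=[51 38 20 13 6 5]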